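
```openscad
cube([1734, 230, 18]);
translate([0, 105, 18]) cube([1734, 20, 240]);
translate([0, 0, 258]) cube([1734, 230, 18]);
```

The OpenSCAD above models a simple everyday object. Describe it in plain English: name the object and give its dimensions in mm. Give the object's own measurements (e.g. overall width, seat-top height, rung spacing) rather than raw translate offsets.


An I-beam lying along x, 1734 mm long. Overall section height 276 mm. Two flanges 230 mm wide (y) and 18 mm thick, one on the floor and one at the top; a web 20 mm thick runs between them, centred on the flange width.


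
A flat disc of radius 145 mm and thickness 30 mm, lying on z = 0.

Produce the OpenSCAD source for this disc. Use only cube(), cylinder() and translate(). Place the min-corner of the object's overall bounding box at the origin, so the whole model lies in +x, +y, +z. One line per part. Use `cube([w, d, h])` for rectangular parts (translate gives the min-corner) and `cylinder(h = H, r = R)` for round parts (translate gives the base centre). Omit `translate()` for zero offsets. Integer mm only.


translate([145, 145, 0]) cylinder(h = 30, r = 145);


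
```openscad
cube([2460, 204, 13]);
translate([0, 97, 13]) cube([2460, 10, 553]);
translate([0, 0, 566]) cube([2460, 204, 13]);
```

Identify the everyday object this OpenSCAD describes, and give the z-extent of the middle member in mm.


An I-beam. The web height is 553 mm.

Two wide flanges with a thin centred web — an I-beam. Overall 579 mm minus two 13 mm flanges gives a web of 579 − 2·13 = 553 mm.


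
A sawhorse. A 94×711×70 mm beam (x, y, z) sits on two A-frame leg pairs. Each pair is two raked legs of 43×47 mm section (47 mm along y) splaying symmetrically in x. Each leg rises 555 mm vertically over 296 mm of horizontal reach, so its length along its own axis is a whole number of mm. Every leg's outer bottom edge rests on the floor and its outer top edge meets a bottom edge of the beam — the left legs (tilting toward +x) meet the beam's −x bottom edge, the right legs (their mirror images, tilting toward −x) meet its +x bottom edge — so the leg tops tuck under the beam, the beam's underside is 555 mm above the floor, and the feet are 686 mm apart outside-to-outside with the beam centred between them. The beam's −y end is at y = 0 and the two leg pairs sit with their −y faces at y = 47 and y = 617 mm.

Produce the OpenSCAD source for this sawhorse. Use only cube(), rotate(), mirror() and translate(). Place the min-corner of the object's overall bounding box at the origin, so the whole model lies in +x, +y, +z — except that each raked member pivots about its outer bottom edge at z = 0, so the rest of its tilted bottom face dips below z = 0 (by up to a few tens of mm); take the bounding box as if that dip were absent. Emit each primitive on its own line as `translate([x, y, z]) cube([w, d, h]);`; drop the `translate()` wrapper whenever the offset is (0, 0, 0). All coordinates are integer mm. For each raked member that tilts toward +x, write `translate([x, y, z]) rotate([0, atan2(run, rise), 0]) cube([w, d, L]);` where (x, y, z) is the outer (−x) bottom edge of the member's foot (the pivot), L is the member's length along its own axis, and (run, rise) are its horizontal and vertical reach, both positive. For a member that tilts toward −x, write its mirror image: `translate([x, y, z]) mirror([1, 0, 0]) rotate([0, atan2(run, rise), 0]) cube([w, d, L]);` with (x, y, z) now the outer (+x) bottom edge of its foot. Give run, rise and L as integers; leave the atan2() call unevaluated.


// leg length = √(296² + 555²) = 629
// right-leg outer foot x = 2·296 + 94 = 686
// beam min-corner = (296, 0, 555)
translate([296, 0, 555]) cube([94, 711, 70]);
translate([0, 47, 0]) rotate([0, atan2(296, 555), 0]) cube([43, 47, 629]);
translate([686, 47, 0]) mirror([1, 0, 0]) rotate([0, atan2(296, 555), 0]) cube([43, 47, 629]);
translate([0, 617, 0]) rotate([0, atan2(296, 555), 0]) cube([43, 47, 629]);
translate([686, 617, 0]) mirror([1, 0, 0]) rotate([0, atan2(296, 555), 0]) cube([43, 47, 629]);


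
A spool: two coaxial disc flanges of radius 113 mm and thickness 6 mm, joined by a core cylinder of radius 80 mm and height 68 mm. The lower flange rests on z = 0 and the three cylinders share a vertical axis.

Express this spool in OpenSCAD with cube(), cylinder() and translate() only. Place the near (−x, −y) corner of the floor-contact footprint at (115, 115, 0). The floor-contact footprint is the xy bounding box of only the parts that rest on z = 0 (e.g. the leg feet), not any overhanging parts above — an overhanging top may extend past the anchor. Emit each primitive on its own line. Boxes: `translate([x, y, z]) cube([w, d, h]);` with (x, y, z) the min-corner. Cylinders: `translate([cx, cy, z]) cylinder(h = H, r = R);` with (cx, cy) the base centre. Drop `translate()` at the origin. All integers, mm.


translate([228, 228, 0]) cylinder(h = 6, r = 113);
translate([228, 228, 6]) cylinder(h = 68, r = 80);
translate([228, 228, 74]) cylinder(h = 6, r = 113);


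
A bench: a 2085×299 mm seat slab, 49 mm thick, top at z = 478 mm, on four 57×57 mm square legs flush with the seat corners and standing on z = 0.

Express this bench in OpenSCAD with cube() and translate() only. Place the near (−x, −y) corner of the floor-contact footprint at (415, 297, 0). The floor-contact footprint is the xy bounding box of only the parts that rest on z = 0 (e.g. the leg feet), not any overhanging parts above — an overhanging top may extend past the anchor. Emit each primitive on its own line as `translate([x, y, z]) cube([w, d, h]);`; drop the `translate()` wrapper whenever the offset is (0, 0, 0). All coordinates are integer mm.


// leg_h = 478 − 49 = 429
translate([415, 297, 429]) cube([2085, 299, 49]);
translate([415, 297, 0]) cube([57, 57, 429]);
translate([415, 539, 0]) cube([57, 57, 429]);
translate([2443, 297, 0]) cube([57, 57, 429]);
translate([2443, 539, 0]) cube([57, 57, 429]);


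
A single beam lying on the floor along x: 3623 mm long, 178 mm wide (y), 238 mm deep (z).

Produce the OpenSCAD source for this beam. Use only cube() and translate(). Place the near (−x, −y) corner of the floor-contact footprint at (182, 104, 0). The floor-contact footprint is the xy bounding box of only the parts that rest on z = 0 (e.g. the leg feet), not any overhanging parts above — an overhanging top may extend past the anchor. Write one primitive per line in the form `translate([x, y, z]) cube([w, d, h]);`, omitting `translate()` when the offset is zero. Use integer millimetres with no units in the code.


translate([182, 104, 0]) cube([3623, 178, 238]);


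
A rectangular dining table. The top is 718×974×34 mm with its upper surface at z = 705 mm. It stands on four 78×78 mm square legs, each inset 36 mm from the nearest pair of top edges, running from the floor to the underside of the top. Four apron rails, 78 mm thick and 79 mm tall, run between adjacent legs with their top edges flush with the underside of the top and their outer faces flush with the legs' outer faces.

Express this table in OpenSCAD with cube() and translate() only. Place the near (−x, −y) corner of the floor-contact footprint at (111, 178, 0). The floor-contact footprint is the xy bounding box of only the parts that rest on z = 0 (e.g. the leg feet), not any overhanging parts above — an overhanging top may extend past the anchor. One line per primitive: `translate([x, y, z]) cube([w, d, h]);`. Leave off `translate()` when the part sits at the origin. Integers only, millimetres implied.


// leg_h = 705 - 34 = 671
// apron z = 671 - 79 = 592
translate([75, 142, 671]) cube([718, 974, 34]);
translate([111, 178, 0]) cube([78, 78, 671]);
translate([679, 178, 0]) cube([78, 78, 671]);
translate([111, 1002, 0]) cube([78, 78, 671]);
translate([679, 1002, 0]) cube([78, 78, 671]);
translate([189, 178, 592]) cube([490, 78, 79]);
translate([189, 1002, 592]) cube([490, 78, 79]);
translate([111, 256, 592]) cube([78, 746, 79]);
translate([679, 256, 592]) cube([78, 746, 79]);


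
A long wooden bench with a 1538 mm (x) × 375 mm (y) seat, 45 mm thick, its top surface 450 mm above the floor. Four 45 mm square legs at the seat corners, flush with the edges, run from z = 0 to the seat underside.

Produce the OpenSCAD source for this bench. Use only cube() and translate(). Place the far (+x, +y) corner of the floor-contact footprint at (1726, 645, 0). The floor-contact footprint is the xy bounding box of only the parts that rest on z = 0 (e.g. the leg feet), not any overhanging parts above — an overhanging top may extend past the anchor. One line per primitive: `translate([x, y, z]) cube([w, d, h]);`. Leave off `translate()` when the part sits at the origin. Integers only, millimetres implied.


translate([188, 270, 405]) cube([1538, 375, 45]);
translate([188, 270, 0]) cube([45, 45, 405]);
translate([188, 600, 0]) cube([45, 45, 405]);
translate([1681, 270, 0]) cube([45, 45, 405]);
translate([1681, 600, 0]) cube([45, 45, 405]);


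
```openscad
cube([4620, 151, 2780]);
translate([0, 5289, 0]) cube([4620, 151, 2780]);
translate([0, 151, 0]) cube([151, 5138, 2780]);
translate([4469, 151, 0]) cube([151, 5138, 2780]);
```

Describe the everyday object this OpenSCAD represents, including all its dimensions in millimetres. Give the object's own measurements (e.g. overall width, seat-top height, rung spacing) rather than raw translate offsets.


The wall frame of a small rectangular building: four walls, each 2780 mm tall and 151 mm thick, enclosing a footprint 4620 mm (x) by 5440 mm (y) outside-to-outside, with no floor or roof. The front and back walls (the −y and +y sides) span the full width; the two side walls fit between them.


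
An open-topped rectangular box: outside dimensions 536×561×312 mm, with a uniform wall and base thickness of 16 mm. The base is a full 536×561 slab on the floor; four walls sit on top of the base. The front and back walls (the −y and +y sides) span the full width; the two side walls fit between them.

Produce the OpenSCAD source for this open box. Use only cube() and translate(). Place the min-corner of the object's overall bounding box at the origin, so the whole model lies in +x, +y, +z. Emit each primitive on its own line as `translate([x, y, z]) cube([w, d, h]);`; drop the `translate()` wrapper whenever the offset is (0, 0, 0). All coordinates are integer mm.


cube([536, 561, 16]);
translate([0, 0, 16]) cube([536, 16, 296]);
translate([0, 545, 16]) cube([536, 16, 296]);
translate([0, 16, 16]) cube([16, 529, 296]);
translate([520, 16, 16]) cube([16, 529, 296]);


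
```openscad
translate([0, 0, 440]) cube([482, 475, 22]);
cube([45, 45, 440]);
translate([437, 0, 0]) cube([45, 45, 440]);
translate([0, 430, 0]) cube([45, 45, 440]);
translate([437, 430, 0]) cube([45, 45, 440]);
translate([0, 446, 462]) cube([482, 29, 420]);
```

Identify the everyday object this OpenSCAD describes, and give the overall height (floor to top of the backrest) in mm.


A chair. The overall height is 882 mm.

A slab on four corner posts with a tall panel at the back — a chair. The seat slab sits at z = 440 with thickness 22, and the 420 mm backrest starts at the seat top, so the overall height is 440 + 22 + 420 = 882 mm.


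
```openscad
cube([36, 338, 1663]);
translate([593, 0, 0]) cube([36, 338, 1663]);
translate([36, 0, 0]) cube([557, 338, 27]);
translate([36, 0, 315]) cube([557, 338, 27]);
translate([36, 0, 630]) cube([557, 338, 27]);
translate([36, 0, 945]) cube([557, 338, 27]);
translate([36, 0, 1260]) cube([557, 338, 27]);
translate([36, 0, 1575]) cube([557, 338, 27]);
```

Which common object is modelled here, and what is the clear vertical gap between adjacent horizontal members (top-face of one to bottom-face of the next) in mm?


A bookshelf. The clear shelf gap is 288 mm.

Two tall side panels with 6 horizontal boards between them — a bookshelf. The first two shelf undersides are at z = 0 and z = 315; with shelf thickness 27, the clear gap is 315 − 0 − 27 = 288 mm.


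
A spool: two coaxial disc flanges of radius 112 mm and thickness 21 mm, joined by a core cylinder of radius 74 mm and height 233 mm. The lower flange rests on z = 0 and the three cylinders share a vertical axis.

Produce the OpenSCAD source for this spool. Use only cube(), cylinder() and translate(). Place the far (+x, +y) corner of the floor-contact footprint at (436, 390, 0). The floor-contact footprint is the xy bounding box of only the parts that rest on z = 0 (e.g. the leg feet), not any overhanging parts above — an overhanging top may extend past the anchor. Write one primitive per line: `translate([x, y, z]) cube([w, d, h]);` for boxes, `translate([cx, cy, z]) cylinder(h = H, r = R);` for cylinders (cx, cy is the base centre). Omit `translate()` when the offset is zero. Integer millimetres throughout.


translate([324, 278, 0]) cylinder(h = 21, r = 112);
translate([324, 278, 21]) cylinder(h = 233, r = 74);
translate([324, 278, 254]) cylinder(h = 21, r = 112);


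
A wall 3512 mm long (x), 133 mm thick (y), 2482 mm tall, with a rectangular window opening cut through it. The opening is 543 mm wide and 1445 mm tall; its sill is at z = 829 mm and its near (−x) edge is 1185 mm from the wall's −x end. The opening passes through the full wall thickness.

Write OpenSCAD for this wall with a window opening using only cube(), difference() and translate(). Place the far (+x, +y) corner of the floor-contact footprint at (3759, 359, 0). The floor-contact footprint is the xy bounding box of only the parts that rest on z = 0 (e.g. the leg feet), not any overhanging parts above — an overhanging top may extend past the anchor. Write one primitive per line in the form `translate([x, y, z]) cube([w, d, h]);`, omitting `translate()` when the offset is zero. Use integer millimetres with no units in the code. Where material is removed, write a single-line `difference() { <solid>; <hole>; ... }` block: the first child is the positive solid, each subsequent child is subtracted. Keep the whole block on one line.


difference() { translate([247, 226, 0]) cube([3512, 133, 2482]); translate([1432, 226, 829]) cube([543, 133, 1445]); }


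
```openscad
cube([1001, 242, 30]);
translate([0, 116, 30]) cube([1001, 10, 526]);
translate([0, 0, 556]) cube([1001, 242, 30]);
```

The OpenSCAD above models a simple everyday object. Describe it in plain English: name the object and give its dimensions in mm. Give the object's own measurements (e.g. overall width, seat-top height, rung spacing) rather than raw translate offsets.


An I-beam lying along x, 1001 mm long. Overall section height 586 mm. Two flanges 242 mm wide (y) and 30 mm thick, one on the floor and one at the top; a web 10 mm thick runs between them, centred on the flange width.


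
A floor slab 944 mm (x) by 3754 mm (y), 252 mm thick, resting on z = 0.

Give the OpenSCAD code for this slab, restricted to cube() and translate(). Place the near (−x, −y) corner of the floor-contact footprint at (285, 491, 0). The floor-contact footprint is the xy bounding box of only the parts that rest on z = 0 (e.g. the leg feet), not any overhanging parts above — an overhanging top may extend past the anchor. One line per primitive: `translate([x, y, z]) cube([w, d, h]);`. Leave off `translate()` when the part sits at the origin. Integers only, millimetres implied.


translate([285, 491, 0]) cube([944, 3754, 252]);


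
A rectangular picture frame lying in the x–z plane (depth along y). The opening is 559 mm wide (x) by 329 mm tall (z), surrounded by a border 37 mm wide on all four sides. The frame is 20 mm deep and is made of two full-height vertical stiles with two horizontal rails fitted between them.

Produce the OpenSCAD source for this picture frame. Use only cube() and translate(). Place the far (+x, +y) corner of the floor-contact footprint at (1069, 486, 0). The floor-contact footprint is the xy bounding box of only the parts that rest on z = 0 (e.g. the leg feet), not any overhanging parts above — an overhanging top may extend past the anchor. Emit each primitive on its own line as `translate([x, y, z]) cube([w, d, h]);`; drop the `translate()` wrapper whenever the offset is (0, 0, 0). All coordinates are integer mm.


translate([436, 466, 0]) cube([37, 20, 403]);
translate([1032, 466, 0]) cube([37, 20, 403]);
translate([473, 466, 0]) cube([559, 20, 37]);
translate([473, 466, 366]) cube([559, 20, 37]);


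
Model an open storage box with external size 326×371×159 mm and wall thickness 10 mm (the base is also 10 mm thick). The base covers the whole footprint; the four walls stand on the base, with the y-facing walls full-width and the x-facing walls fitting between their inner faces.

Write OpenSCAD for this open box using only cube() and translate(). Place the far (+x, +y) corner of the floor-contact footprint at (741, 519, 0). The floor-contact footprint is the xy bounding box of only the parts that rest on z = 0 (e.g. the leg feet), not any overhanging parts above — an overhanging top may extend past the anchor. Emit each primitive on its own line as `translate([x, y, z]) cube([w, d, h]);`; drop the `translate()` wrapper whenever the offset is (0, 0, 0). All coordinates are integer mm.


translate([415, 148, 0]) cube([326, 371, 10]);
translate([415, 148, 10]) cube([326, 10, 149]);
translate([415, 509, 10]) cube([326, 10, 149]);
translate([415, 158, 10]) cube([10, 351, 149]);
translate([731, 158, 10]) cube([10, 351, 149]);


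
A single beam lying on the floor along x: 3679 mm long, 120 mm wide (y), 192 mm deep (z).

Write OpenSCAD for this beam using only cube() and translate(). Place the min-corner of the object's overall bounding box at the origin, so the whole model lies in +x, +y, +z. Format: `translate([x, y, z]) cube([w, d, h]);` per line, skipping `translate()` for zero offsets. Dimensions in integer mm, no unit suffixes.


cube([3679, 120, 192]);


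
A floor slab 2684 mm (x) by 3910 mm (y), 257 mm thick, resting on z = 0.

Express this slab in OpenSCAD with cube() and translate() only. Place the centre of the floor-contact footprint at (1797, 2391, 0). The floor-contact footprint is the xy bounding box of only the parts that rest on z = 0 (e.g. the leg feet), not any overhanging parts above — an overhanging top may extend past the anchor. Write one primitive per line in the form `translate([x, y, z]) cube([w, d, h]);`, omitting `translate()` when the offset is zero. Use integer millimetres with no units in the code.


translate([455, 436, 0]) cube([2684, 3910, 257]);


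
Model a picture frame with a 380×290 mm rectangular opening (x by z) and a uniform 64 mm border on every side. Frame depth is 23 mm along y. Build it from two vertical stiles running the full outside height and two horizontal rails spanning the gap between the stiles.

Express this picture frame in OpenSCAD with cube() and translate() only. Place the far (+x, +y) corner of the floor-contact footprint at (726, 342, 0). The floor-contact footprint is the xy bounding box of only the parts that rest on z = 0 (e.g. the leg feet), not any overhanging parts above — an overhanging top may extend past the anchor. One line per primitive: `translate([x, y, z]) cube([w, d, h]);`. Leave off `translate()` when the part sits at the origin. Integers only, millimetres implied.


translate([218, 319, 0]) cube([64, 23, 418]);
translate([662, 319, 0]) cube([64, 23, 418]);
translate([282, 319, 0]) cube([380, 23, 64]);
translate([282, 319, 354]) cube([380, 23, 64]);


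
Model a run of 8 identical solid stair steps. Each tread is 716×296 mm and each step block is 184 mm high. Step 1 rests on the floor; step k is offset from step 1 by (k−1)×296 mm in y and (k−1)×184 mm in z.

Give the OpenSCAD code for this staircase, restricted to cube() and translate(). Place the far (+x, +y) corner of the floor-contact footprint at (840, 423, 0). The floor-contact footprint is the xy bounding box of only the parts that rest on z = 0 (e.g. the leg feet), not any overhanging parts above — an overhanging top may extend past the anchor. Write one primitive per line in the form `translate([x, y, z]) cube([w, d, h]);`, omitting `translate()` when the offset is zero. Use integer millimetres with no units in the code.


translate([124, 127, 0]) cube([716, 296, 184]);
translate([124, 423, 184]) cube([716, 296, 184]);
translate([124, 719, 368]) cube([716, 296, 184]);
translate([124, 1015, 552]) cube([716, 296, 184]);
translate([124, 1311, 736]) cube([716, 296, 184]);
translate([124, 1607, 920]) cube([716, 296, 184]);
translate([124, 1903, 1104]) cube([716, 296, 184]);
translate([124, 2199, 1288]) cube([716, 296, 184]);


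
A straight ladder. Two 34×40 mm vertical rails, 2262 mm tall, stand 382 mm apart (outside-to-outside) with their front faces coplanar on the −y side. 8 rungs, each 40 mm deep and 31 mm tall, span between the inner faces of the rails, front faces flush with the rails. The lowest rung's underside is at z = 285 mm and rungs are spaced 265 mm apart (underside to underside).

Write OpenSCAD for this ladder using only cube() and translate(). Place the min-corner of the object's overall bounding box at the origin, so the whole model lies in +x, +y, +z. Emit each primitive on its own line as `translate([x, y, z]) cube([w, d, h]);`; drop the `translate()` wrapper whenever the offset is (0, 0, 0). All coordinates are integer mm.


cube([34, 40, 2262]);
translate([348, 0, 0]) cube([34, 40, 2262]);
translate([34, 0, 285]) cube([314, 40, 31]);
translate([34, 0, 550]) cube([314, 40, 31]);
translate([34, 0, 815]) cube([314, 40, 31]);
translate([34, 0, 1080]) cube([314, 40, 31]);
translate([34, 0, 1345]) cube([314, 40, 31]);
translate([34, 0, 1610]) cube([314, 40, 31]);
translate([34, 0, 1875]) cube([314, 40, 31]);
translate([34, 0, 2140]) cube([314, 40, 31]);


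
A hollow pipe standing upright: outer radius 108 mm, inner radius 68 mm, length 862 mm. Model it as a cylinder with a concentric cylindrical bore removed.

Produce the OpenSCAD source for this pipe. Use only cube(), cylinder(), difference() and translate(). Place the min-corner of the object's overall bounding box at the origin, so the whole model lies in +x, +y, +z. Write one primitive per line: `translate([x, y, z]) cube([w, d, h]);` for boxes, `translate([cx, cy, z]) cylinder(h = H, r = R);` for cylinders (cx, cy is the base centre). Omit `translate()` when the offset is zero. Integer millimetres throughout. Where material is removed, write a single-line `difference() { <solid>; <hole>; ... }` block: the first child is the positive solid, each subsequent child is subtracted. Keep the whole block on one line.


difference() { translate([108, 108, 0]) cylinder(h = 862, r = 108); translate([108, 108, 0]) cylinder(h = 862, r = 68); }


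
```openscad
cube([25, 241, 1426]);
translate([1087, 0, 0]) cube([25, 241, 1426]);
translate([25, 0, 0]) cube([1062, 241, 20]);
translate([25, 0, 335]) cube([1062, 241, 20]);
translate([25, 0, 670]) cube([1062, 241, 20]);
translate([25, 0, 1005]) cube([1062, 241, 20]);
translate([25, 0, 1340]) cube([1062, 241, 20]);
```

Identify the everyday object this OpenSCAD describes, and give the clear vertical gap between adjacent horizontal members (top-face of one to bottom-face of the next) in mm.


A bookshelf. The clear shelf gap is 315 mm.

Two tall side panels with 5 horizontal boards between them — a bookshelf. The first two shelf undersides are at z = 0 and z = 335; with shelf thickness 20, the clear gap is 335 − 0 − 20 = 315 mm.


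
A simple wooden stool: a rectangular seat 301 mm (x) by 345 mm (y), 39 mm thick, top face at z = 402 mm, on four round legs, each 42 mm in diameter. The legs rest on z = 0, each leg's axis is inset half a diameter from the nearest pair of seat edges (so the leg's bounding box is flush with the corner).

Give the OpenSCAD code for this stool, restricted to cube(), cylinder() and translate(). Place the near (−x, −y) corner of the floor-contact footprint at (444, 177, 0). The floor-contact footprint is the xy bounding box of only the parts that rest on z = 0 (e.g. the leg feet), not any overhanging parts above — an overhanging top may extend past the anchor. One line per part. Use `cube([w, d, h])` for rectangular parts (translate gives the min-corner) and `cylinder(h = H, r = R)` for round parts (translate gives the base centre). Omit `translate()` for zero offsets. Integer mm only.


translate([444, 177, 363]) cube([301, 345, 39]);
translate([465, 198, 0]) cylinder(h = 363, r = 21);
translate([724, 198, 0]) cylinder(h = 363, r = 21);
translate([465, 501, 0]) cylinder(h = 363, r = 21);
translate([724, 501, 0]) cylinder(h = 363, r = 21);


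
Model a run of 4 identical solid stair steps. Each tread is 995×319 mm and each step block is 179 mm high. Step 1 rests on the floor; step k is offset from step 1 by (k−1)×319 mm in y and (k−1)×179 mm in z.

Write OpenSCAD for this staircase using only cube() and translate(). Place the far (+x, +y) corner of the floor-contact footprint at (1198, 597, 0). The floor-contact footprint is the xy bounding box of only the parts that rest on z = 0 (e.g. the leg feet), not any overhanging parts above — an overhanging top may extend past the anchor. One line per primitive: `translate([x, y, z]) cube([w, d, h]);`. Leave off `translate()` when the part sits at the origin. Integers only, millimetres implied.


translate([203, 278, 0]) cube([995, 319, 179]);
translate([203, 597, 179]) cube([995, 319, 179]);
translate([203, 916, 358]) cube([995, 319, 179]);
translate([203, 1235, 537]) cube([995, 319, 179]);


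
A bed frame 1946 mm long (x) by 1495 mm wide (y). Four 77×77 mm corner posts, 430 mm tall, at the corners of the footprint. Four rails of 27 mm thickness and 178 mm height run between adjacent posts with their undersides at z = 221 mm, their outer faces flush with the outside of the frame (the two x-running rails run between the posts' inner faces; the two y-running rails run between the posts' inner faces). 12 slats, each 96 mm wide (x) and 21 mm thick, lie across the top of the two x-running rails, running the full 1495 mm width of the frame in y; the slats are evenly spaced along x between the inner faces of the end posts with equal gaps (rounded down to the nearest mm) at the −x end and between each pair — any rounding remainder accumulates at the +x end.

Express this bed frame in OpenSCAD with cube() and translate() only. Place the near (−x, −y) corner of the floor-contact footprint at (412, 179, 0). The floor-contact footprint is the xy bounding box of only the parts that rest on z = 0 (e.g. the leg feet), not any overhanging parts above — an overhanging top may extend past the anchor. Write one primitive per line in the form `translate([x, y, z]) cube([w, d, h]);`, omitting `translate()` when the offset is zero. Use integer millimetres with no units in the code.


// slat z = rail_z + rail_h = 221 + 178 = 399
// slat gap = ⌊(1792 − 12·96) / 13⌋ = 49
translate([412, 179, 0]) cube([77, 77, 430]);
translate([412, 1597, 0]) cube([77, 77, 430]);
translate([2281, 179, 0]) cube([77, 77, 430]);
translate([2281, 1597, 0]) cube([77, 77, 430]);
translate([489, 179, 221]) cube([1792, 27, 178]);
translate([489, 1647, 221]) cube([1792, 27, 178]);
translate([412, 256, 221]) cube([27, 1341, 178]);
translate([2331, 256, 221]) cube([27, 1341, 178]);
translate([538, 179, 399]) cube([96, 1495, 21]);
translate([683, 179, 399]) cube([96, 1495, 21]);
translate([828, 179, 399]) cube([96, 1495, 21]);
translate([973, 179, 399]) cube([96, 1495, 21]);
translate([1118, 179, 399]) cube([96, 1495, 21]);
translate([1263, 179, 399]) cube([96, 1495, 21]);
translate([1408, 179, 399]) cube([96, 1495, 21]);
translate([1553, 179, 399]) cube([96, 1495, 21]);
translate([1698, 179, 399]) cube([96, 1495, 21]);
translate([1843, 179, 399]) cube([96, 1495, 21]);
translate([1988, 179, 399]) cube([96, 1495, 21]);
translate([2133, 179, 399]) cube([96, 1495, 21]);


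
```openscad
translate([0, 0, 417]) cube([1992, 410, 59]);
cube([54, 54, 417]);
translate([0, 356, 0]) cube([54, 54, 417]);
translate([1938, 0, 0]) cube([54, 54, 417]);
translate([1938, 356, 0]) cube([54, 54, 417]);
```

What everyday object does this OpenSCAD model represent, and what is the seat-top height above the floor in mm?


A bench. The seat-top height is 476 mm.

A long slab on four corner posts — a bench. The slab sits at z = 417 with thickness 59, so the top is 417 + 59 = 476 mm.


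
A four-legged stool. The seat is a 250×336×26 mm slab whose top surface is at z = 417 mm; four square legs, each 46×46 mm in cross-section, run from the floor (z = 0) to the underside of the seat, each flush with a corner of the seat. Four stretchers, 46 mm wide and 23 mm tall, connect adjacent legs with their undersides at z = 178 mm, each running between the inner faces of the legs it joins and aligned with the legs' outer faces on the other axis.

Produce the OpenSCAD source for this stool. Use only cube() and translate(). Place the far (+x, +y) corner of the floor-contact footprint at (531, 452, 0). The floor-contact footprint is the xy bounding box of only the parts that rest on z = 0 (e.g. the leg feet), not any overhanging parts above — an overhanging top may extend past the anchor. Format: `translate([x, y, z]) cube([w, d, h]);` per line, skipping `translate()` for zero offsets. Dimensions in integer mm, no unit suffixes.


translate([281, 116, 391]) cube([250, 336, 26]);
translate([281, 116, 0]) cube([46, 46, 391]);
translate([485, 116, 0]) cube([46, 46, 391]);
translate([281, 406, 0]) cube([46, 46, 391]);
translate([485, 406, 0]) cube([46, 46, 391]);
translate([327, 116, 178]) cube([158, 46, 23]);
translate([327, 406, 178]) cube([158, 46, 23]);
translate([281, 162, 178]) cube([46, 244, 23]);
translate([485, 162, 178]) cube([46, 244, 23]);


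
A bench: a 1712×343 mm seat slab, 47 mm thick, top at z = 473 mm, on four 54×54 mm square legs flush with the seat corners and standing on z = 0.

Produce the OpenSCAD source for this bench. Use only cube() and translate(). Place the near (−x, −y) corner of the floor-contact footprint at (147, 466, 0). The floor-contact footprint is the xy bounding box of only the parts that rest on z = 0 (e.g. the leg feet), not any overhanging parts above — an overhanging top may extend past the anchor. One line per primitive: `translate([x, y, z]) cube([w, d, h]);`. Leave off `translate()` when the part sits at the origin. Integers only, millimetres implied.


translate([147, 466, 426]) cube([1712, 343, 47]);
translate([147, 466, 0]) cube([54, 54, 426]);
translate([147, 755, 0]) cube([54, 54, 426]);
translate([1805, 466, 0]) cube([54, 54, 426]);
translate([1805, 755, 0]) cube([54, 54, 426]);


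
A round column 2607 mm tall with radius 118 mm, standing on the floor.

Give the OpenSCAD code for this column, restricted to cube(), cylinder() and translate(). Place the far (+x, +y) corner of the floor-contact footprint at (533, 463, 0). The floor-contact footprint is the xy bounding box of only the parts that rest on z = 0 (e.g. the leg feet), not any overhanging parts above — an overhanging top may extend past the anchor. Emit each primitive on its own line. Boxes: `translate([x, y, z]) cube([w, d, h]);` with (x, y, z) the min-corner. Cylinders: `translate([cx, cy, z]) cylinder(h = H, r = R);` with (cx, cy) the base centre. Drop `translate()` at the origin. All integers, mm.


translate([415, 345, 0]) cylinder(h = 2607, r = 118);


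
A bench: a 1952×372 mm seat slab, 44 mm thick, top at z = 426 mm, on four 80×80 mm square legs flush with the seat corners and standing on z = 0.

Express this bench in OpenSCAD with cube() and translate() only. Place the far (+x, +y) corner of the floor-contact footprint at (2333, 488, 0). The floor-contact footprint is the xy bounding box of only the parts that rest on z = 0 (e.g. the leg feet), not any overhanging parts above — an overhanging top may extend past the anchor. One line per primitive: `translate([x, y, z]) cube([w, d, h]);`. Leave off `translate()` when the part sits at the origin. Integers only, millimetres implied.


translate([381, 116, 382]) cube([1952, 372, 44]);
translate([381, 116, 0]) cube([80, 80, 382]);
translate([381, 408, 0]) cube([80, 80, 382]);
translate([2253, 116, 0]) cube([80, 80, 382]);
translate([2253, 408, 0]) cube([80, 80, 382]);


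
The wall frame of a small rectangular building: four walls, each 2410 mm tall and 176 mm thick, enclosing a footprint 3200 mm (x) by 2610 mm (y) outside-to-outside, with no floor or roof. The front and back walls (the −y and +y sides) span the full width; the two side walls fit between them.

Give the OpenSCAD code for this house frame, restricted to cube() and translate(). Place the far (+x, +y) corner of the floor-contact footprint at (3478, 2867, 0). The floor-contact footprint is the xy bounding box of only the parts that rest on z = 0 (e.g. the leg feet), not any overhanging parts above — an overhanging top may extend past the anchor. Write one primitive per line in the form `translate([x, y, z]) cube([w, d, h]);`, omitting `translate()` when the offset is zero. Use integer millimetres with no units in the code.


translate([278, 257, 0]) cube([3200, 176, 2410]);
translate([278, 2691, 0]) cube([3200, 176, 2410]);
translate([278, 433, 0]) cube([176, 2258, 2410]);
translate([3302, 433, 0]) cube([176, 2258, 2410]);


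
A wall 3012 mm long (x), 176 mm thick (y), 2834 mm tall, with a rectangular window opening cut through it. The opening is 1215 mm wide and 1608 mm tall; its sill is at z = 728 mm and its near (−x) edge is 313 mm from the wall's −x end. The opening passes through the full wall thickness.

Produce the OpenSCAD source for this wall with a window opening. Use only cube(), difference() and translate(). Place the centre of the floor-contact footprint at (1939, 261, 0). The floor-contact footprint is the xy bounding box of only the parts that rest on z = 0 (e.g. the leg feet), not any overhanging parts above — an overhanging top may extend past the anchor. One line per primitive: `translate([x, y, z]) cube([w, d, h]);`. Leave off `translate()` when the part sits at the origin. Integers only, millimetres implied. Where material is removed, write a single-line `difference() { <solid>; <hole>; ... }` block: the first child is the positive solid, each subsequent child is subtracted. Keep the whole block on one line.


difference() { translate([433, 173, 0]) cube([3012, 176, 2834]); translate([746, 173, 728]) cube([1215, 176, 1608]); }


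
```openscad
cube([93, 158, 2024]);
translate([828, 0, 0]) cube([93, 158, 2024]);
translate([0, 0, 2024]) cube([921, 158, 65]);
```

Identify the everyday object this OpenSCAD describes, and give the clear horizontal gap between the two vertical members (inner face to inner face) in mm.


A door frame. The clear opening width is 735 mm.

Two 2024 mm tall posts with a header on top — a door frame. The left jamb is 93 mm wide at x = 0; the right jamb starts at x = 828. The clear opening is 828 − 93 = 735 mm.


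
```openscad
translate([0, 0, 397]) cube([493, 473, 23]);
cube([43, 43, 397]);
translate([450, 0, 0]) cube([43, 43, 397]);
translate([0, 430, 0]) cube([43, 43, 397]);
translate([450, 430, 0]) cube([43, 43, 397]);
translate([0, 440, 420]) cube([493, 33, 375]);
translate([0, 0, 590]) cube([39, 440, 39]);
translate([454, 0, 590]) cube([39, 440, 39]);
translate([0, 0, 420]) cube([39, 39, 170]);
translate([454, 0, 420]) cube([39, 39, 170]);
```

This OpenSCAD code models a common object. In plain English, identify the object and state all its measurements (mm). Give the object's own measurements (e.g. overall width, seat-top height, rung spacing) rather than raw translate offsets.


A chair. The seat is a 493×473×23 mm slab with its top at z = 420 mm, on four 43×43 mm corner legs (flush with the seat edges, standing on z = 0). A flat backrest 33 mm thick, 375 mm tall, spans the full seat width and rises from the seat top along its +y edge, rear face flush with the rear of the seat. Two armrests of 39×39 mm section run along each side from the seat's front edge to the front of the backrest, top faces 209 mm above the seat top and outer faces flush with the seat's x-edges; a 39×39 mm post under the front of each armrest stands on the seat at the front corner.


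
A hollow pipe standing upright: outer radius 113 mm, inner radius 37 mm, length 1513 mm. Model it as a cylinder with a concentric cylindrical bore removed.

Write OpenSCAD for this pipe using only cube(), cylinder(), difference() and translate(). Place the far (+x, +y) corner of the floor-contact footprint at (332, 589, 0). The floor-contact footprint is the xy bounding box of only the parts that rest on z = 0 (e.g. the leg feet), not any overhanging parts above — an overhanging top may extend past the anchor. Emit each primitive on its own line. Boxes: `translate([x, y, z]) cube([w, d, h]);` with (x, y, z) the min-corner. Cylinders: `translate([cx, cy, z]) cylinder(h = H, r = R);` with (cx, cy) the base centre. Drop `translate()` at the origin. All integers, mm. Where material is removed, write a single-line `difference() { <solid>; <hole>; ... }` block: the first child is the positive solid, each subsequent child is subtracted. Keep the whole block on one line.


difference() { translate([219, 476, 0]) cylinder(h = 1513, r = 113); translate([219, 476, 0]) cylinder(h = 1513, r = 37); }


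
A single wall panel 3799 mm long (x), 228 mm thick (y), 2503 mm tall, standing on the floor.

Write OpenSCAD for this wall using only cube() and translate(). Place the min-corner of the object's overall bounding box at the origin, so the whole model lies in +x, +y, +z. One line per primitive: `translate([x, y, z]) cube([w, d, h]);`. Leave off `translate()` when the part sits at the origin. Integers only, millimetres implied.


cube([3799, 228, 2503]);


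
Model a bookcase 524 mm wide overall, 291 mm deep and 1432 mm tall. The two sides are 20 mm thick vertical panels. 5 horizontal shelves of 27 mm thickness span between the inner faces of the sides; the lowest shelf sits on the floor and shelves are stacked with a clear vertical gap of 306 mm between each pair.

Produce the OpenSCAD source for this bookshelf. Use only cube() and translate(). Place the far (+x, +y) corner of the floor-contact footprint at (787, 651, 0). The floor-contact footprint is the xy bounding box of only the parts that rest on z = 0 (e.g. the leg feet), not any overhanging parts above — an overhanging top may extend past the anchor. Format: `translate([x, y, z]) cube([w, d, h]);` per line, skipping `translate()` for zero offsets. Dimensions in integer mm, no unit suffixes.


translate([263, 360, 0]) cube([20, 291, 1432]);
translate([767, 360, 0]) cube([20, 291, 1432]);
translate([283, 360, 0]) cube([484, 291, 27]);
translate([283, 360, 333]) cube([484, 291, 27]);
translate([283, 360, 666]) cube([484, 291, 27]);
translate([283, 360, 999]) cube([484, 291, 27]);
translate([283, 360, 1332]) cube([484, 291, 27]);


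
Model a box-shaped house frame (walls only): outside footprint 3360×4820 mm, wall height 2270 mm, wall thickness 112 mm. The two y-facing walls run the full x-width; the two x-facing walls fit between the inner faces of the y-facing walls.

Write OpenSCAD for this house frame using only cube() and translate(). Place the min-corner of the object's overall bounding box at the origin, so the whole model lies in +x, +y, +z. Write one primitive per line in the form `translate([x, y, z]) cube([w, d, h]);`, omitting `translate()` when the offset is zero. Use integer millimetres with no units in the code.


cube([3360, 112, 2270]);
translate([0, 4708, 0]) cube([3360, 112, 2270]);
translate([0, 112, 0]) cube([112, 4596, 2270]);
translate([3248, 112, 0]) cube([112, 4596, 2270]);


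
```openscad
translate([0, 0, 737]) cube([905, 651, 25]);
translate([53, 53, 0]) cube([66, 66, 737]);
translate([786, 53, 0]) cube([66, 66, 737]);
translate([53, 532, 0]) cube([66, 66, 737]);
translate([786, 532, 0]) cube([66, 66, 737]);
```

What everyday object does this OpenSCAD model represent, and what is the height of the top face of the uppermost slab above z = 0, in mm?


A table. The table height is 762 mm.

A 905×651×25 slab sits at z = 737 on four 66 mm square posts — a table. The top surface is at 737 + 25 = 762 mm.
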